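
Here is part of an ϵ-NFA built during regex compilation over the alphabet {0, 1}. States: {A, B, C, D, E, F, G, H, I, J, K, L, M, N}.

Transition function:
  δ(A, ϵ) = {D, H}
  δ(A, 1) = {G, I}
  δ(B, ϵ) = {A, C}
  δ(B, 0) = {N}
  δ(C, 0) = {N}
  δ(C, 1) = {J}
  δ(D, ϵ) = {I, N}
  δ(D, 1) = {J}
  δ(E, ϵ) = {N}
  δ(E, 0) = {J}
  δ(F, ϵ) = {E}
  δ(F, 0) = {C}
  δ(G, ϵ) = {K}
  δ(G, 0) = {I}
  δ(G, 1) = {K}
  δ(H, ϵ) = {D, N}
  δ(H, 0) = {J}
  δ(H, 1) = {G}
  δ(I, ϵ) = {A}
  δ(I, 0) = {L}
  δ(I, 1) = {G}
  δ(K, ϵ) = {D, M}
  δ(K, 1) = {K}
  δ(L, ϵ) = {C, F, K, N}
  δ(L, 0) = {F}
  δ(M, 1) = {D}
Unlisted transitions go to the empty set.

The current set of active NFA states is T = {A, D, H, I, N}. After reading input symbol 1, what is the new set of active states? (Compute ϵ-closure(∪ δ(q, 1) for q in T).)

A on 1 → {G, I}.
D on 1 → {J}.
H on 1 → {G}.
I on 1 → {G}.
No 1-transition from N.
Union after reading 1: {G, I, J}.
Now take the ϵ-closure:
From G via ϵ: add K.
From I via ϵ: add A.
From A via ϵ: add D, H.
From K via ϵ: add M.
From D via ϵ: add N.
No new states can be added; the closed set is {A, D, G, H, I, J, K, M, N}.

{A, D, G, H, I, J, K, M, N}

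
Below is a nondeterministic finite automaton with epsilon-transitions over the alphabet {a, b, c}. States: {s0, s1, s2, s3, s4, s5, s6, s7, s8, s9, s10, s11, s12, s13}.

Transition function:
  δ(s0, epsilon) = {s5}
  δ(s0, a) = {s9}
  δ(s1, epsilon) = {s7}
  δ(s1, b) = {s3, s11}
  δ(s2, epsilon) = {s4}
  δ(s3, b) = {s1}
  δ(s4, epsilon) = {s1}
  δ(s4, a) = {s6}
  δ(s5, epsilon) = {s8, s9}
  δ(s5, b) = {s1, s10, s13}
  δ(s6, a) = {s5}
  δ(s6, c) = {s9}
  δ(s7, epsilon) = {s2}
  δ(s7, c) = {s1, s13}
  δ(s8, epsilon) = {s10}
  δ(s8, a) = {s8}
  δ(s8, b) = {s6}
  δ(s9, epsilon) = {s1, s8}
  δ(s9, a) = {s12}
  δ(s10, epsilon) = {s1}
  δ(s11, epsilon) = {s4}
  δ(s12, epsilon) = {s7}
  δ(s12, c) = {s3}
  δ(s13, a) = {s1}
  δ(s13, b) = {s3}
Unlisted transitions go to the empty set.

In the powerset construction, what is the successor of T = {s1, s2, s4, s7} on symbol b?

{s1, s2, s3, s4, s7, s11}

s1 on b → {s3, s11}.
No b-transition from s2, s4, s7.
Union after reading b: {s3, s11}.
Now take the epsilon-closure:
From s11 via epsilon: add s4.
From s4 via epsilon: add s1.
From s1 via epsilon: add s7.
From s7 via epsilon: add s2.
No new states can be added; the closed set is {s1, s2, s3, s4, s7, s11}.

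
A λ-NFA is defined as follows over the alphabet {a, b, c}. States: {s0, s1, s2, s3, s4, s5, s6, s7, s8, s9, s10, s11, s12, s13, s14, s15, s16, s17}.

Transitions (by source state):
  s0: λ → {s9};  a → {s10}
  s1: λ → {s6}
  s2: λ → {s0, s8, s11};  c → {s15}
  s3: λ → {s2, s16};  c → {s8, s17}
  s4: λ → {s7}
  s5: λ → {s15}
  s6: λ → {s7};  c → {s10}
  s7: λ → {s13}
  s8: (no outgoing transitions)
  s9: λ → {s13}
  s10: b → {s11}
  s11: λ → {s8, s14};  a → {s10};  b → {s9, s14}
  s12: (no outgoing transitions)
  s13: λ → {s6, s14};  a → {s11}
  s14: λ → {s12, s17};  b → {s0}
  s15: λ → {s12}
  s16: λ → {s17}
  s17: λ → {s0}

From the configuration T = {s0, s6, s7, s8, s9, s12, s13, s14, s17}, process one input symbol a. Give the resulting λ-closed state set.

s0 on a → {s10}.
s13 on a → {s11}.
No a-transition from s6, s7, s8, s9, s12, s14, s17.
Union after reading a: {s10, s11}.
Now take the λ-closure:
From s11 via λ: add s8, s14.
From s14 via λ: add s12, s17.
From s17 via λ: add s0.
From s0 via λ: add s9.
From s9 via λ: add s13.
From s13 via λ: add s6.
From s6 via λ: add s7.
No new states can be added; the closed set is {s0, s6, s7, s8, s9, s10, s11, s12, s13, s14, s17}.

{s0, s6, s7, s8, s9, s10, s11, s12, s13, s14, s17}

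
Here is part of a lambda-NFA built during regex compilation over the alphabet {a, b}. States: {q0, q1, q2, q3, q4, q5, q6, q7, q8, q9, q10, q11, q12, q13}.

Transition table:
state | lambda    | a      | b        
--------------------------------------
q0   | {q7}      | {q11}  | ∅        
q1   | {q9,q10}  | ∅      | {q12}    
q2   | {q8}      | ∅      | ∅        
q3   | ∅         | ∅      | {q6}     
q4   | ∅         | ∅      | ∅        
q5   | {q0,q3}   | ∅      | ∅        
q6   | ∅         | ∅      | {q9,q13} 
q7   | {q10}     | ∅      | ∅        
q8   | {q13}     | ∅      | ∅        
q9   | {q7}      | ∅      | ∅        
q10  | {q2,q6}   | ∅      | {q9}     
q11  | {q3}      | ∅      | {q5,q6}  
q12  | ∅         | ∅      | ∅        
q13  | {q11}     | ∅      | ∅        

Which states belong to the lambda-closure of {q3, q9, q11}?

Start with {q3, q9, q11}.
From q9 via lambda: add q7.
From q7 via lambda: add q10.
From q10 via lambda: add q2, q6.
From q2 via lambda: add q8.
From q8 via lambda: add q13.
No new states can be added; the closed set is {q2, q3, q6, q7, q8, q9, q10, q11, q13}.

{q2, q3, q6, q7, q8, q9, q10, q11, q13}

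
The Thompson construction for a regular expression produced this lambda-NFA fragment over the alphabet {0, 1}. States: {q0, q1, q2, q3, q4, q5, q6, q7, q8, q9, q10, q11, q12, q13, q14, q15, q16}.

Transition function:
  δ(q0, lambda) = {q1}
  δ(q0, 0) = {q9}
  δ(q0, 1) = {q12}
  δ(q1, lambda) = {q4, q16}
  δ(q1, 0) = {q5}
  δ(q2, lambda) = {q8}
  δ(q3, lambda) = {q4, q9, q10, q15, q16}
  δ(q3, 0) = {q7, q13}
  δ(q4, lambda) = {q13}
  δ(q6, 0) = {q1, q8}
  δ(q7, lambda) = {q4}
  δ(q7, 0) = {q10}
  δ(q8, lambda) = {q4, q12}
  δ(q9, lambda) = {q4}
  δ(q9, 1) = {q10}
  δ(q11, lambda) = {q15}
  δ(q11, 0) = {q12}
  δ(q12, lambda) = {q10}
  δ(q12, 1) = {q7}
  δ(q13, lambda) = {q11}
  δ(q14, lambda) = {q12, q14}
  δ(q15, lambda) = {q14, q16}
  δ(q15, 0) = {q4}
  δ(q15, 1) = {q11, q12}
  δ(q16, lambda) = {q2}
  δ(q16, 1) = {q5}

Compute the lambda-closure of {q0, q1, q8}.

Start with {q0, q1, q8}.
From q1 via lambda: add q4, q16.
From q8 via lambda: add q12.
From q4 via lambda: add q13.
From q12 via lambda: add q10.
From q16 via lambda: add q2.
From q13 via lambda: add q11.
From q11 via lambda: add q15.
From q15 via lambda: add q14.
No new states can be added; the closed set is {q0, q1, q2, q4, q8, q10, q11, q12, q13, q14, q15, q16}.

{q0, q1, q2, q4, q8, q10, q11, q12, q13, q14, q15, q16}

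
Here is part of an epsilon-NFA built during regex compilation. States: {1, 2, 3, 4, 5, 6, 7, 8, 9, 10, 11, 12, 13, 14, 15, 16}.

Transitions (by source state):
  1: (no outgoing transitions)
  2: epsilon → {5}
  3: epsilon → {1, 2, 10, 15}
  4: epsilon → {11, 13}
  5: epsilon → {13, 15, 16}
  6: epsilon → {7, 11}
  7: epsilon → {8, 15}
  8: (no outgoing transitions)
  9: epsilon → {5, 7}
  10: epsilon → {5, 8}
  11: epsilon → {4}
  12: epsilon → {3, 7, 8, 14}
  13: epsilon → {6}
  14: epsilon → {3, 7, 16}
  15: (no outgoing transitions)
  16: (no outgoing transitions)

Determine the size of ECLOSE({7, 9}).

10

Start with {7, 9}.
From 7 via epsilon: add 8, 15.
From 9 via epsilon: add 5.
From 5 via epsilon: add 13, 16.
From 13 via epsilon: add 6.
From 6 via epsilon: add 11.
From 11 via epsilon: add 4.
epsilon-closure = {4, 5, 6, 7, 8, 9, 11, 13, 15, 16}, which has 10 states.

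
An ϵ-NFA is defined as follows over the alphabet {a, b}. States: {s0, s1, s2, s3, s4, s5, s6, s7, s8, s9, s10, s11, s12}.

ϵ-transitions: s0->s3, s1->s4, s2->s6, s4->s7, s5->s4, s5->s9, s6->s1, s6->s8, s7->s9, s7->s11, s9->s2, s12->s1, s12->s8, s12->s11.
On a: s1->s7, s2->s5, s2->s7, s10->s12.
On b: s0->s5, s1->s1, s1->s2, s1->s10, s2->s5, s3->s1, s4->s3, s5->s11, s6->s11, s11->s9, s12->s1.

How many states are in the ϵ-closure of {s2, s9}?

8

Start with {s2, s9}.
From s2 via ϵ: add s6.
From s6 via ϵ: add s1, s8.
From s1 via ϵ: add s4.
From s4 via ϵ: add s7.
From s7 via ϵ: add s11.
ϵ-closure = {s1, s2, s4, s6, s7, s8, s9, s11}, which has 8 states.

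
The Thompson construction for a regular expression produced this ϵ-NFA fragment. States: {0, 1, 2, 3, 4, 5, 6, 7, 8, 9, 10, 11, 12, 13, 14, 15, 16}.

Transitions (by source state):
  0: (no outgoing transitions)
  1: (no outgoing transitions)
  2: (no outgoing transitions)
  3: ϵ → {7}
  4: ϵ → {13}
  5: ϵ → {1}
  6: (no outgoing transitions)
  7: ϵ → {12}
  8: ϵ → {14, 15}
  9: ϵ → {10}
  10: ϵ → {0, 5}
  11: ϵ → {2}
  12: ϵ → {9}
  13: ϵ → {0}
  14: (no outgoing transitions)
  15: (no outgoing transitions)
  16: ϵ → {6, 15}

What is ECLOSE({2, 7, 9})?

Start with {2, 7, 9}.
From 7 via ϵ: add 12.
From 9 via ϵ: add 10.
From 10 via ϵ: add 0, 5.
From 5 via ϵ: add 1.
No new states can be added; the closed set is {0, 1, 2, 5, 7, 9, 10, 12}.

{0, 1, 2, 5, 7, 9, 10, 12}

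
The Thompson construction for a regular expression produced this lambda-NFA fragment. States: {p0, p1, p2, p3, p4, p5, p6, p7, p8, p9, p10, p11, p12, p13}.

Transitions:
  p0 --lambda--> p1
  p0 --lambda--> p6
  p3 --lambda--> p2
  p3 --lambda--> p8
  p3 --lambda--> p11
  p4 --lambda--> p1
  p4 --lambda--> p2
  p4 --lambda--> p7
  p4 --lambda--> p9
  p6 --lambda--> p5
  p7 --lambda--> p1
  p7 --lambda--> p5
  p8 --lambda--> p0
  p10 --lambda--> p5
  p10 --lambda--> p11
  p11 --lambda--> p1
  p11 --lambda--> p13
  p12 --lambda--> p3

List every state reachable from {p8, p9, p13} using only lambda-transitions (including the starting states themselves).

Start with {p8, p9, p13}.
From p8 via lambda: add p0.
From p0 via lambda: add p1, p6.
From p6 via lambda: add p5.
No new states can be added; the closed set is {p0, p1, p5, p6, p8, p9, p13}.

{p0, p1, p5, p6, p8, p9, p13}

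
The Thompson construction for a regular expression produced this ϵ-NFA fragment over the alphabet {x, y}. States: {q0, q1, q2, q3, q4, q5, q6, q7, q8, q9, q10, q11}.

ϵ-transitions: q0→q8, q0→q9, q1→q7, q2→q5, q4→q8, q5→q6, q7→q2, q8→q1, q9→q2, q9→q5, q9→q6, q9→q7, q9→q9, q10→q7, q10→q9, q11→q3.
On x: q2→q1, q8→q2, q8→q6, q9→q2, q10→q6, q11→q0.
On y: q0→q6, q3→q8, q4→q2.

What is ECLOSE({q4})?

Start with {q4}.
From q4 via ϵ: add q8.
From q8 via ϵ: add q1.
From q1 via ϵ: add q7.
From q7 via ϵ: add q2.
From q2 via ϵ: add q5.
From q5 via ϵ: add q6.
No new states can be added; the closed set is {q1, q2, q4, q5, q6, q7, q8}.

{q1, q2, q4, q5, q6, q7, q8}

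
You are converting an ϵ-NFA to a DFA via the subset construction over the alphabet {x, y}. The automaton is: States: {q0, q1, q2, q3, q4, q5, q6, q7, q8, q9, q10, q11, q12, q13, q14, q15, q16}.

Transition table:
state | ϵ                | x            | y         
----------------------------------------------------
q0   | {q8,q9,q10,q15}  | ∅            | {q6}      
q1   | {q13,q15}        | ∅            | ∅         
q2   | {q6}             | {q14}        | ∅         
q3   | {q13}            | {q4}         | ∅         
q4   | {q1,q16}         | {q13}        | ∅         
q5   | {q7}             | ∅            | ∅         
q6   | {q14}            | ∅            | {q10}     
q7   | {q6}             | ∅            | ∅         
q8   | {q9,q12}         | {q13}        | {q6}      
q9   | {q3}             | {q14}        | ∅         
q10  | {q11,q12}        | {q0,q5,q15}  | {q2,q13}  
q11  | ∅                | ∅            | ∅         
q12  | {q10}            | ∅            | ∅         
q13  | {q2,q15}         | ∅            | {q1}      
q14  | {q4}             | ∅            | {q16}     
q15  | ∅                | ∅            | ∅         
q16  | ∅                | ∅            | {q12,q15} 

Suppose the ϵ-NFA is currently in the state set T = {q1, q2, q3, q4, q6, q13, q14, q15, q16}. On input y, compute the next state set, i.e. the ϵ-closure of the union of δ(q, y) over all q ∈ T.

{q1, q2, q4, q6, q10, q11, q12, q13, q14, q15, q16}

q6 on y → {q10}.
q13 on y → {q1}.
q14 on y → {q16}.
q16 on y → {q12, q15}.
No y-transition from q1, q2, q3, q4, q15.
Union after reading y: {q1, q10, q12, q15, q16}.
Now take the ϵ-closure:
From q1 via ϵ: add q13.
From q10 via ϵ: add q11.
From q13 via ϵ: add q2.
From q2 via ϵ: add q6.
From q6 via ϵ: add q14.
From q14 via ϵ: add q4.
No new states can be added; the closed set is {q1, q2, q4, q6, q10, q11, q12, q13, q14, q15, q16}.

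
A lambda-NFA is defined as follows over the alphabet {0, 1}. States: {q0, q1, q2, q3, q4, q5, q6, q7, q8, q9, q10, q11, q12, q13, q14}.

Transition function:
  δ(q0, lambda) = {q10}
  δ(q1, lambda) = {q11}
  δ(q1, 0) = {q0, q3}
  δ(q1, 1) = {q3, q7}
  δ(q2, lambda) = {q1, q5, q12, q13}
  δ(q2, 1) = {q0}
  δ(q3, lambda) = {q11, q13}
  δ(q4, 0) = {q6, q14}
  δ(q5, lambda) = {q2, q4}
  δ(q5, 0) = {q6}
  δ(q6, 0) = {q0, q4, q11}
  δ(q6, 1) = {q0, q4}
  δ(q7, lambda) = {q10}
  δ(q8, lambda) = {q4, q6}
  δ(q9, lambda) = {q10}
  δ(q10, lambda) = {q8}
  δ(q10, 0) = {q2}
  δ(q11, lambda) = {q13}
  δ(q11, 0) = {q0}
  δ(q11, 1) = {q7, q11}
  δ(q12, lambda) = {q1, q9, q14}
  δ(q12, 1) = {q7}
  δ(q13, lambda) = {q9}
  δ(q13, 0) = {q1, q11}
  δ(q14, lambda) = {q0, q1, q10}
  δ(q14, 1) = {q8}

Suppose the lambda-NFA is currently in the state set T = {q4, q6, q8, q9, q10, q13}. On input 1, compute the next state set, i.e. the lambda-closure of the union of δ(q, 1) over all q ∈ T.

{q0, q4, q6, q8, q10}

q6 on 1 → {q0, q4}.
No 1-transition from q4, q8, q9, q10, q13.
Union after reading 1: {q0, q4}.
Now take the lambda-closure:
From q0 via lambda: add q10.
From q10 via lambda: add q8.
From q8 via lambda: add q6.
No new states can be added; the closed set is {q0, q4, q6, q8, q10}.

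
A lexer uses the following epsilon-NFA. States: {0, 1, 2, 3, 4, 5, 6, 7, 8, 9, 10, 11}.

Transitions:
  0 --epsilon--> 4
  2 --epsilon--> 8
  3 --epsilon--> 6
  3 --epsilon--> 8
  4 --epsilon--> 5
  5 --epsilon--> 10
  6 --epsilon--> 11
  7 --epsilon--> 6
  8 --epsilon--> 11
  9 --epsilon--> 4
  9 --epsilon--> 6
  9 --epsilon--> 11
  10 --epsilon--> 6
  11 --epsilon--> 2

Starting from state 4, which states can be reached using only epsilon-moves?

Start with {4}.
From 4 via epsilon: add 5.
From 5 via epsilon: add 10.
From 10 via epsilon: add 6.
From 6 via epsilon: add 11.
From 11 via epsilon: add 2.
From 2 via epsilon: add 8.
No new states can be added; the closed set is {2, 4, 5, 6, 8, 10, 11}.

{2, 4, 5, 6, 8, 10, 11}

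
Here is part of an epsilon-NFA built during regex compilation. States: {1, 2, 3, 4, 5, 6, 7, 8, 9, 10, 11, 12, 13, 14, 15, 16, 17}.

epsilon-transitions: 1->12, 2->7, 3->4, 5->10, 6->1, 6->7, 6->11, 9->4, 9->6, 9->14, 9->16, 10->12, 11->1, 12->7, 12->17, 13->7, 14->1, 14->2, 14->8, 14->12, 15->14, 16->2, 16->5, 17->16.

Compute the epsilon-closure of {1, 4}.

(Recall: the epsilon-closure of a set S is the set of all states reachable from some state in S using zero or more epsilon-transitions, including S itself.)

Start with {1, 4}.
From 1 via epsilon: add 12.
From 12 via epsilon: add 7, 17.
From 17 via epsilon: add 16.
From 16 via epsilon: add 2, 5.
From 5 via epsilon: add 10.
No new states can be added; the closed set is {1, 2, 4, 5, 7, 10, 12, 16, 17}.

{1, 2, 4, 5, 7, 10, 12, 16, 17}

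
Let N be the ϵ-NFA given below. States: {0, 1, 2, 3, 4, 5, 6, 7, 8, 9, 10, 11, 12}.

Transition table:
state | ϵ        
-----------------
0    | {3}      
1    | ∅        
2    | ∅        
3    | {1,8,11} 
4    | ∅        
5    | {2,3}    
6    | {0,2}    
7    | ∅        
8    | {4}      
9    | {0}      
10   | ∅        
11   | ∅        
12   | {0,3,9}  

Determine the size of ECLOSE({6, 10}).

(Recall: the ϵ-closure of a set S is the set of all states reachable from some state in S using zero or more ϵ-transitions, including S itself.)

Start with {6, 10}.
From 6 via ϵ: add 0, 2.
From 0 via ϵ: add 3.
From 3 via ϵ: add 1, 8, 11.
From 8 via ϵ: add 4.
ϵ-closure = {0, 1, 2, 3, 4, 6, 8, 10, 11}, which has 9 states.

9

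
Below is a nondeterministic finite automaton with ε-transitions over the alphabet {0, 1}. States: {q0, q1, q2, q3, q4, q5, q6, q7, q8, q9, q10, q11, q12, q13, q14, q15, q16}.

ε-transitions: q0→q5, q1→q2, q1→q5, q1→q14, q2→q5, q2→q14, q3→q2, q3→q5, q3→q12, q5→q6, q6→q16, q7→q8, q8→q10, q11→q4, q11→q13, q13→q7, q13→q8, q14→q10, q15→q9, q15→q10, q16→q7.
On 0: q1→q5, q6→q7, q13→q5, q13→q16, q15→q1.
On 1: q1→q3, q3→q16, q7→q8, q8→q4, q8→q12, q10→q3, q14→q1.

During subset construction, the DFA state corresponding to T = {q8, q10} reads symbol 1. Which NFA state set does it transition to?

{q2, q3, q4, q5, q6, q7, q8, q10, q12, q14, q16}

q8 on 1 → {q4, q12}.
q10 on 1 → {q3}.
Union after reading 1: {q3, q4, q12}.
Now take the ε-closure:
From q3 via ε: add q2, q5.
From q2 via ε: add q14.
From q5 via ε: add q6.
From q6 via ε: add q16.
From q14 via ε: add q10.
From q16 via ε: add q7.
From q7 via ε: add q8.
No new states can be added; the closed set is {q2, q3, q4, q5, q6, q7, q8, q10, q12, q14, q16}.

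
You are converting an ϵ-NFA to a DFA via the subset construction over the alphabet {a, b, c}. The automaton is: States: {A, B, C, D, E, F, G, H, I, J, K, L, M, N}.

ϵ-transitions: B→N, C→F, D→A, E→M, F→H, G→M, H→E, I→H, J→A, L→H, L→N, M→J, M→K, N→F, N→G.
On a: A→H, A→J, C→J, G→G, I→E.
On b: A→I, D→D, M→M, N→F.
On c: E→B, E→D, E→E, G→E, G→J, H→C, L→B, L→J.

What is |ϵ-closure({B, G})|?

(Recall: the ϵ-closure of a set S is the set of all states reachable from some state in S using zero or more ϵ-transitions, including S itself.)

Start with {B, G}.
From B via ϵ: add N.
From G via ϵ: add M.
From M via ϵ: add J, K.
From N via ϵ: add F.
From F via ϵ: add H.
From J via ϵ: add A.
From H via ϵ: add E.
ϵ-closure = {A, B, E, F, G, H, J, K, M, N}, which has 10 states.

10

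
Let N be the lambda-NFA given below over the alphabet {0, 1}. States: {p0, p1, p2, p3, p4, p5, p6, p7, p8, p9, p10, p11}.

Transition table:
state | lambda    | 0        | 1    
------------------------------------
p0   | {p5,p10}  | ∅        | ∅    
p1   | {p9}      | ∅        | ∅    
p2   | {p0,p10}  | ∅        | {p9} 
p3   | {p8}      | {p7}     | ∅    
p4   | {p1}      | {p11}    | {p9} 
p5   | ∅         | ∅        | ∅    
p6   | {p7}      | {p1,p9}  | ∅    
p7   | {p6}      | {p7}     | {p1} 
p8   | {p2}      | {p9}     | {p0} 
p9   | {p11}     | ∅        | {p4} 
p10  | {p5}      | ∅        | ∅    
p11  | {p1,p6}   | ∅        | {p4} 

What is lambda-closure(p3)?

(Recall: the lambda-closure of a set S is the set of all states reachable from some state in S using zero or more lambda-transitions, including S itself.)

Start with {p3}.
From p3 via lambda: add p8.
From p8 via lambda: add p2.
From p2 via lambda: add p0, p10.
From p0 via lambda: add p5.
No new states can be added; the closed set is {p0, p2, p3, p5, p8, p10}.

{p0, p2, p3, p5, p8, p10}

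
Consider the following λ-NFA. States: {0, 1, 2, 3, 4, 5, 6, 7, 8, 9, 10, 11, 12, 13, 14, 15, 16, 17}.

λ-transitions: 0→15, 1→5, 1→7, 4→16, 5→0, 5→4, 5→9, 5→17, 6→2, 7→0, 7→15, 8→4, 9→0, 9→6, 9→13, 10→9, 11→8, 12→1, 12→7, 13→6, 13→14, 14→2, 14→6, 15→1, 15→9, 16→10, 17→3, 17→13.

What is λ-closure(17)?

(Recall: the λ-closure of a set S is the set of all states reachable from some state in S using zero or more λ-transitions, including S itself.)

{2, 3, 6, 13, 14, 17}

Start with {17}.
From 17 via λ: add 3, 13.
From 13 via λ: add 6, 14.
From 6 via λ: add 2.
No new states can be added; the closed set is {2, 3, 6, 13, 14, 17}.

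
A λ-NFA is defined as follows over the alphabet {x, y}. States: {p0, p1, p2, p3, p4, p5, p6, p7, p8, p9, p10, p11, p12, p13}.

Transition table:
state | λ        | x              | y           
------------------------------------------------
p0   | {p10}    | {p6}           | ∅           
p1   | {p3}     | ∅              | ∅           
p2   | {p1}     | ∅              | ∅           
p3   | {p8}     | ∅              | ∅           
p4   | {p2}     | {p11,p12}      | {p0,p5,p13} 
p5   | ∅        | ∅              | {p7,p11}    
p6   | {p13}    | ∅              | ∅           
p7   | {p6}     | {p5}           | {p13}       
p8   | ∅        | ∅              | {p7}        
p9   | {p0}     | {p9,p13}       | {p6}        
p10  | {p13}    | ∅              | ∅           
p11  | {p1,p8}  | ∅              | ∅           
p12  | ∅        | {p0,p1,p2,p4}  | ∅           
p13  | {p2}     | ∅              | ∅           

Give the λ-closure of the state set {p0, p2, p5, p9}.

Start with {p0, p2, p5, p9}.
From p0 via λ: add p10.
From p2 via λ: add p1.
From p1 via λ: add p3.
From p10 via λ: add p13.
From p3 via λ: add p8.
No new states can be added; the closed set is {p0, p1, p2, p3, p5, p8, p9, p10, p13}.

{p0, p1, p2, p3, p5, p8, p9, p10, p13}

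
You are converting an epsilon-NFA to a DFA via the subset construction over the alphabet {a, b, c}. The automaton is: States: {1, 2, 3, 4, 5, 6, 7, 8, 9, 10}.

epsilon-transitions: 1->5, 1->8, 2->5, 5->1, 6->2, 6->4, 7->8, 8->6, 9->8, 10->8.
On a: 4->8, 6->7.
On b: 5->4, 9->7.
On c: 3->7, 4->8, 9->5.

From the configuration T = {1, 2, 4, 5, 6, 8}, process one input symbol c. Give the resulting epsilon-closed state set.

4 on c → {8}.
No c-transition from 1, 2, 5, 6, 8.
Union after reading c: {8}.
Now take the epsilon-closure:
From 8 via epsilon: add 6.
From 6 via epsilon: add 2, 4.
From 2 via epsilon: add 5.
From 5 via epsilon: add 1.
No new states can be added; the closed set is {1, 2, 4, 5, 6, 8}.

{1, 2, 4, 5, 6, 8}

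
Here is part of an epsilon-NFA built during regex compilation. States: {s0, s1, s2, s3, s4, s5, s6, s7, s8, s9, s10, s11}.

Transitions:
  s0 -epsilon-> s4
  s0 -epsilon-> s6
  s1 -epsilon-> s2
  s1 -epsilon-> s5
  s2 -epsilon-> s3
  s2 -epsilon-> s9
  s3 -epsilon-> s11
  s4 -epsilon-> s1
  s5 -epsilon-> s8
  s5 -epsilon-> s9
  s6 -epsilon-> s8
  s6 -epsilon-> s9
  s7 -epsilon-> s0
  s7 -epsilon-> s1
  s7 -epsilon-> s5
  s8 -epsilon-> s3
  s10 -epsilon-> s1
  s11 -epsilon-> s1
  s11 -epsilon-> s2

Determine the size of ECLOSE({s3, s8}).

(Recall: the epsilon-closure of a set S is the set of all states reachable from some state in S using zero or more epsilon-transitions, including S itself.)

Start with {s3, s8}.
From s3 via epsilon: add s11.
From s11 via epsilon: add s1, s2.
From s1 via epsilon: add s5.
From s2 via epsilon: add s9.
epsilon-closure = {s1, s2, s3, s5, s8, s9, s11}, which has 7 states.

7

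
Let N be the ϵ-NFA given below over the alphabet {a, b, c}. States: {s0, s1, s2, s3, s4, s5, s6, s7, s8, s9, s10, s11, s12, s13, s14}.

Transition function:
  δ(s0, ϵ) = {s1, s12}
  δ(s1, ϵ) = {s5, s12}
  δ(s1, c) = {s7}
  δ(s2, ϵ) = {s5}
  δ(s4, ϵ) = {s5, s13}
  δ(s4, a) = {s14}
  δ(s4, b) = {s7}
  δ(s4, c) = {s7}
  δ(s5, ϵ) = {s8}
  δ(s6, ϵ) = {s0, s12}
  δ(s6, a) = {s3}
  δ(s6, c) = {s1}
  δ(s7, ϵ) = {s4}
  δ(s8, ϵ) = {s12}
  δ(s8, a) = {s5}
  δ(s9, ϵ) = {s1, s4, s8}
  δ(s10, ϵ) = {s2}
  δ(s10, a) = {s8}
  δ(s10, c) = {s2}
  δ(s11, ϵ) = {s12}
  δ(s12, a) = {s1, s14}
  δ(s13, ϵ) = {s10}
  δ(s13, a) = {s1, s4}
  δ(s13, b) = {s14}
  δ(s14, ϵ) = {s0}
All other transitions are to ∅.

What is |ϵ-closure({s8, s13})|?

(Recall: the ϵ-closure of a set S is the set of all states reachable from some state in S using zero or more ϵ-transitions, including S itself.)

Start with {s8, s13}.
From s8 via ϵ: add s12.
From s13 via ϵ: add s10.
From s10 via ϵ: add s2.
From s2 via ϵ: add s5.
ϵ-closure = {s2, s5, s8, s10, s12, s13}, which has 6 states.

6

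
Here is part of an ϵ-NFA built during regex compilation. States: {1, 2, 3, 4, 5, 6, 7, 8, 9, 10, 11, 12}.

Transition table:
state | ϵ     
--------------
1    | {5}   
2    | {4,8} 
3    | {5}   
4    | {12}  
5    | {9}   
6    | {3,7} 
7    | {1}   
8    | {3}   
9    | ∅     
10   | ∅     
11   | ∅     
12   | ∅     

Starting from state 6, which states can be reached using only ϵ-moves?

{1, 3, 5, 6, 7, 9}

Start with {6}.
From 6 via ϵ: add 3, 7.
From 3 via ϵ: add 5.
From 7 via ϵ: add 1.
From 5 via ϵ: add 9.
No new states can be added; the closed set is {1, 3, 5, 6, 7, 9}.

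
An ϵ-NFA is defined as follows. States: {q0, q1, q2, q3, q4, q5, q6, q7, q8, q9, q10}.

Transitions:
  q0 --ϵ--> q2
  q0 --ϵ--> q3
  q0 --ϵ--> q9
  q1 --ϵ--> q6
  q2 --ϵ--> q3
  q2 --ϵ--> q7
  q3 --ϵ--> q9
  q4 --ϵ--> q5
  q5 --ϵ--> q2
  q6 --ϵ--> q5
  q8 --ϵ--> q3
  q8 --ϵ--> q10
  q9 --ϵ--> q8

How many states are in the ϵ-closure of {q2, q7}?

Start with {q2, q7}.
From q2 via ϵ: add q3.
From q3 via ϵ: add q9.
From q9 via ϵ: add q8.
From q8 via ϵ: add q10.
ϵ-closure = {q2, q3, q7, q8, q9, q10}, which has 6 states.

6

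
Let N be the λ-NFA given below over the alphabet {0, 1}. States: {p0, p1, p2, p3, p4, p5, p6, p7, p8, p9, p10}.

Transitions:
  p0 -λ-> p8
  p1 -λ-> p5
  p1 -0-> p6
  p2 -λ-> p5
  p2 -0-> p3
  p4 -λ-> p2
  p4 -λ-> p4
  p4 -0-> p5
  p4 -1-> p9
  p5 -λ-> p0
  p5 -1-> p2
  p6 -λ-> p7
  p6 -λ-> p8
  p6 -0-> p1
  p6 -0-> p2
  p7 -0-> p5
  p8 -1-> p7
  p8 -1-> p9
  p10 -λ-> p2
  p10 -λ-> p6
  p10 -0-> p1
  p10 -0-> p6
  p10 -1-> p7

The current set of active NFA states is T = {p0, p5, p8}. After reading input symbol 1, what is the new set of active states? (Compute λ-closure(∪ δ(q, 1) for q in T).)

{p0, p2, p5, p7, p8, p9}

p5 on 1 → {p2}.
p8 on 1 → {p7, p9}.
No 1-transition from p0.
Union after reading 1: {p2, p7, p9}.
Now take the λ-closure:
From p2 via λ: add p5.
From p5 via λ: add p0.
From p0 via λ: add p8.
No new states can be added; the closed set is {p0, p2, p5, p7, p8, p9}.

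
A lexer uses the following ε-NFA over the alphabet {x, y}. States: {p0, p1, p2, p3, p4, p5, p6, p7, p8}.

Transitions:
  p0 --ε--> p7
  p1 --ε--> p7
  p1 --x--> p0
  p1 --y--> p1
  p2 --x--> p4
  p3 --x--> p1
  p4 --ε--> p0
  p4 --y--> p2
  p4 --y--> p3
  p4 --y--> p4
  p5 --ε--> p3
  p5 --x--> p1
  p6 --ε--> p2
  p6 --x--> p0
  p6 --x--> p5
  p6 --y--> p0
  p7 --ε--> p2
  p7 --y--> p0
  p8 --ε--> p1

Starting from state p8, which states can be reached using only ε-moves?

Start with {p8}.
From p8 via ε: add p1.
From p1 via ε: add p7.
From p7 via ε: add p2.
No new states can be added; the closed set is {p1, p2, p7, p8}.

{p1, p2, p7, p8}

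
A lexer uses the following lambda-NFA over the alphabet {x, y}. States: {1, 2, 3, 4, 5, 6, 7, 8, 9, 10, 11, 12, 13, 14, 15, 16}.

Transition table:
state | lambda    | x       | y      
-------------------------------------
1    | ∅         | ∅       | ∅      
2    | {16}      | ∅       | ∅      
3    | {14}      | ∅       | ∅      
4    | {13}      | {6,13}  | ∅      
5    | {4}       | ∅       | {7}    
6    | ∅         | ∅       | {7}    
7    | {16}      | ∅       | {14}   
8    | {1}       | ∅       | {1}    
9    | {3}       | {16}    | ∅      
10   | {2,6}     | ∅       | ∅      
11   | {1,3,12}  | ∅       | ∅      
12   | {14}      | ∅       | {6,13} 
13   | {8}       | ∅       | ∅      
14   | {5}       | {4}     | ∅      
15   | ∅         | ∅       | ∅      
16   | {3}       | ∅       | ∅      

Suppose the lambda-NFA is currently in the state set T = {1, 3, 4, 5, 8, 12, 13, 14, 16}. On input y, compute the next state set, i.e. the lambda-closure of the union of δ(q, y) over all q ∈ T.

{1, 3, 4, 5, 6, 7, 8, 13, 14, 16}

5 on y → {7}.
8 on y → {1}.
12 on y → {6, 13}.
No y-transition from 1, 3, 4, 13, 14, 16.
Union after reading y: {1, 6, 7, 13}.
Now take the lambda-closure:
From 7 via lambda: add 16.
From 13 via lambda: add 8.
From 16 via lambda: add 3.
From 3 via lambda: add 14.
From 14 via lambda: add 5.
From 5 via lambda: add 4.
No new states can be added; the closed set is {1, 3, 4, 5, 6, 7, 8, 13, 14, 16}.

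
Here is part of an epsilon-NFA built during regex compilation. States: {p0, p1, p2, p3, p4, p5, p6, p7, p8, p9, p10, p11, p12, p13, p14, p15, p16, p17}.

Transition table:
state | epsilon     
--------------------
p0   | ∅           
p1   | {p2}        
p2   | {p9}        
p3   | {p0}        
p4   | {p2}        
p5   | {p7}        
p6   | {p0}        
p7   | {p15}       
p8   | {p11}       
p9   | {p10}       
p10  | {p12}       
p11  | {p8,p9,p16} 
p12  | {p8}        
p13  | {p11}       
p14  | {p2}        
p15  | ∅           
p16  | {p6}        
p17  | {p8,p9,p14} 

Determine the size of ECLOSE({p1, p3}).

Start with {p1, p3}.
From p1 via epsilon: add p2.
From p3 via epsilon: add p0.
From p2 via epsilon: add p9.
From p9 via epsilon: add p10.
From p10 via epsilon: add p12.
From p12 via epsilon: add p8.
From p8 via epsilon: add p11.
From p11 via epsilon: add p16.
From p16 via epsilon: add p6.
epsilon-closure = {p0, p1, p2, p3, p6, p8, p9, p10, p11, p12, p16}, which has 11 states.

11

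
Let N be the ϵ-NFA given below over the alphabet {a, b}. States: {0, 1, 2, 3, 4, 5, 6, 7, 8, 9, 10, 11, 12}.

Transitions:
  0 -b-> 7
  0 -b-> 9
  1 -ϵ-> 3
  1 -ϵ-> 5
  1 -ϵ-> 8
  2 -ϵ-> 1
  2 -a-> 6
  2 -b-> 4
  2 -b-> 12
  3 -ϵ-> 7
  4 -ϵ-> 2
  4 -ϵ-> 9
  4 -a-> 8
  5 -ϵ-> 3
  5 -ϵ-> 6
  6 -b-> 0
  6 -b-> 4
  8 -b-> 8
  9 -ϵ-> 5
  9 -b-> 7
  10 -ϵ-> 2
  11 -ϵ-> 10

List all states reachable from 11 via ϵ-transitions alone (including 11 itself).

Start with {11}.
From 11 via ϵ: add 10.
From 10 via ϵ: add 2.
From 2 via ϵ: add 1.
From 1 via ϵ: add 3, 5, 8.
From 3 via ϵ: add 7.
From 5 via ϵ: add 6.
No new states can be added; the closed set is {1, 2, 3, 5, 6, 7, 8, 10, 11}.

{1, 2, 3, 5, 6, 7, 8, 10, 11}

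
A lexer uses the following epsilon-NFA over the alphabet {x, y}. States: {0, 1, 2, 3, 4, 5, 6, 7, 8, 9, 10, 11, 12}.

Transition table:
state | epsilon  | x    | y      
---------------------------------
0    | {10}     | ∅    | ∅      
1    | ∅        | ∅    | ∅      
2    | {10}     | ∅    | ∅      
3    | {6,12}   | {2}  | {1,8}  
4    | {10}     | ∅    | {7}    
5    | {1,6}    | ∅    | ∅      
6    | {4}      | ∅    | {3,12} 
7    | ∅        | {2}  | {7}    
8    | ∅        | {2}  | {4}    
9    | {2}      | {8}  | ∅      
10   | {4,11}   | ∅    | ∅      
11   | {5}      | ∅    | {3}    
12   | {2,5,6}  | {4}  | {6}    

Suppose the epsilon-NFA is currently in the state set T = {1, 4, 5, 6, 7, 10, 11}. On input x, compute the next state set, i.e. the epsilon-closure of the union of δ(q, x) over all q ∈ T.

7 on x → {2}.
No x-transition from 1, 4, 5, 6, 10, 11.
Union after reading x: {2}.
Now take the epsilon-closure:
From 2 via epsilon: add 10.
From 10 via epsilon: add 4, 11.
From 11 via epsilon: add 5.
From 5 via epsilon: add 1, 6.
No new states can be added; the closed set is {1, 2, 4, 5, 6, 10, 11}.

{1, 2, 4, 5, 6, 10, 11}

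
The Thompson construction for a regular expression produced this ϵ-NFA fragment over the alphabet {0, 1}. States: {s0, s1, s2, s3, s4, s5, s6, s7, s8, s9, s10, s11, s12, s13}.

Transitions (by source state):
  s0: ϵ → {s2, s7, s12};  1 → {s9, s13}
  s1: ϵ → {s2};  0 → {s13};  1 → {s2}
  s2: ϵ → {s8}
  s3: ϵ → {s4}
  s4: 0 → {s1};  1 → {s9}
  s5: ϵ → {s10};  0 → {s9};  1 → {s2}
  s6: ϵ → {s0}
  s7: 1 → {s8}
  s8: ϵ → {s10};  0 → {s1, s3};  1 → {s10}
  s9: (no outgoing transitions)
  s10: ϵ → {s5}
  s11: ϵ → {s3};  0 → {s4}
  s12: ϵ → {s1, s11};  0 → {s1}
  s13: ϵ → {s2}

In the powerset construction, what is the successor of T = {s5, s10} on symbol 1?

s5 on 1 → {s2}.
No 1-transition from s10.
Union after reading 1: {s2}.
Now take the ϵ-closure:
From s2 via ϵ: add s8.
From s8 via ϵ: add s10.
From s10 via ϵ: add s5.
No new states can be added; the closed set is {s2, s5, s8, s10}.

{s2, s5, s8, s10}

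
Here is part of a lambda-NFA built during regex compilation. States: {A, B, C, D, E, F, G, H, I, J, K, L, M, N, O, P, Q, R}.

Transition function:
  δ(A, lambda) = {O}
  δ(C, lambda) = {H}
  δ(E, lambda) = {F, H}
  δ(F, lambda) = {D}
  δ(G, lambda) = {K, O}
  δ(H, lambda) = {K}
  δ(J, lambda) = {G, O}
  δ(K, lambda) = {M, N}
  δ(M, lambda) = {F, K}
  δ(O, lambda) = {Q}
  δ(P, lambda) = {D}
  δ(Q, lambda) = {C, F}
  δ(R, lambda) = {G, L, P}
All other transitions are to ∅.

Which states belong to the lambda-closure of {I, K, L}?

Start with {I, K, L}.
From K via lambda: add M, N.
From M via lambda: add F.
From F via lambda: add D.
No new states can be added; the closed set is {D, F, I, K, L, M, N}.

{D, F, I, K, L, M, N}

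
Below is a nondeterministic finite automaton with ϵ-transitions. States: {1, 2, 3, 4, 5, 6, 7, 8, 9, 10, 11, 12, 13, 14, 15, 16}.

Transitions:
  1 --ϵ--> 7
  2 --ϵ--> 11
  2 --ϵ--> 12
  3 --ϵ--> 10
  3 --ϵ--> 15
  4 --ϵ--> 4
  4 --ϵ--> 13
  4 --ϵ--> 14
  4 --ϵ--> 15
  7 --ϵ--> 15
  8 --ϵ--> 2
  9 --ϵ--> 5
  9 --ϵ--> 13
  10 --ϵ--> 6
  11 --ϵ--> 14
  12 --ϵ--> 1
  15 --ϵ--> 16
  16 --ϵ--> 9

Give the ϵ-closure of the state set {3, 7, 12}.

{1, 3, 5, 6, 7, 9, 10, 12, 13, 15, 16}

Start with {3, 7, 12}.
From 3 via ϵ: add 10, 15.
From 12 via ϵ: add 1.
From 10 via ϵ: add 6.
From 15 via ϵ: add 16.
From 16 via ϵ: add 9.
From 9 via ϵ: add 5, 13.
No new states can be added; the closed set is {1, 3, 5, 6, 7, 9, 10, 12, 13, 15, 16}.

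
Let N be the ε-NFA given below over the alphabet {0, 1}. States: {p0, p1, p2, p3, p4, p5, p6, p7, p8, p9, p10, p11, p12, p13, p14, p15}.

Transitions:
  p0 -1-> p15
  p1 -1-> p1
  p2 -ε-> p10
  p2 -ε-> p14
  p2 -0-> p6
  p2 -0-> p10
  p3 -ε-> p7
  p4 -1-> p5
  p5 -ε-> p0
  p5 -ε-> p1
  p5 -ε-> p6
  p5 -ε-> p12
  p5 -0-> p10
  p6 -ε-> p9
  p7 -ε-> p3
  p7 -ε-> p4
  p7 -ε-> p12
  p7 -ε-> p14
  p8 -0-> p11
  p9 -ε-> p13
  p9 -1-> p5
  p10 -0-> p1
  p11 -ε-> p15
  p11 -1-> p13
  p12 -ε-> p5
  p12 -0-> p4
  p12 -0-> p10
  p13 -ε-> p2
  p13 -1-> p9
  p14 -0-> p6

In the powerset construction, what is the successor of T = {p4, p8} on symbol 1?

{p0, p1, p2, p5, p6, p9, p10, p12, p13, p14}

p4 on 1 → {p5}.
No 1-transition from p8.
Union after reading 1: {p5}.
Now take the ε-closure:
From p5 via ε: add p0, p1, p6, p12.
From p6 via ε: add p9.
From p9 via ε: add p13.
From p13 via ε: add p2.
From p2 via ε: add p10, p14.
No new states can be added; the closed set is {p0, p1, p2, p5, p6, p9, p10, p12, p13, p14}.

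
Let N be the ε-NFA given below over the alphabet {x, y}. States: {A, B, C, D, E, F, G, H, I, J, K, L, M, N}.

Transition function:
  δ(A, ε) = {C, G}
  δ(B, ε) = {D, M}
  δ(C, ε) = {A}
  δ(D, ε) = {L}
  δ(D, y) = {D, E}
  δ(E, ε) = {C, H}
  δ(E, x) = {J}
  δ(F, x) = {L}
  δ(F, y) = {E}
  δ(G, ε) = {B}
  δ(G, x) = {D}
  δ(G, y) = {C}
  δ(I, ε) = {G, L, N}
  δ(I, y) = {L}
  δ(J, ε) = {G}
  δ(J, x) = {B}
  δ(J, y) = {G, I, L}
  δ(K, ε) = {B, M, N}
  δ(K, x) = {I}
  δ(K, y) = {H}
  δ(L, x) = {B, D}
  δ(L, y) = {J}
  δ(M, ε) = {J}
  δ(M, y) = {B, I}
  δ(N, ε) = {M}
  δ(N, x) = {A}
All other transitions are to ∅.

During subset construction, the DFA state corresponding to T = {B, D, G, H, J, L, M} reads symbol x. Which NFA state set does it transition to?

{B, D, G, J, L, M}

G on x → {D}.
J on x → {B}.
L on x → {B, D}.
No x-transition from B, D, H, M.
Union after reading x: {B, D}.
Now take the ε-closure:
From B via ε: add M.
From D via ε: add L.
From M via ε: add J.
From J via ε: add G.
No new states can be added; the closed set is {B, D, G, J, L, M}.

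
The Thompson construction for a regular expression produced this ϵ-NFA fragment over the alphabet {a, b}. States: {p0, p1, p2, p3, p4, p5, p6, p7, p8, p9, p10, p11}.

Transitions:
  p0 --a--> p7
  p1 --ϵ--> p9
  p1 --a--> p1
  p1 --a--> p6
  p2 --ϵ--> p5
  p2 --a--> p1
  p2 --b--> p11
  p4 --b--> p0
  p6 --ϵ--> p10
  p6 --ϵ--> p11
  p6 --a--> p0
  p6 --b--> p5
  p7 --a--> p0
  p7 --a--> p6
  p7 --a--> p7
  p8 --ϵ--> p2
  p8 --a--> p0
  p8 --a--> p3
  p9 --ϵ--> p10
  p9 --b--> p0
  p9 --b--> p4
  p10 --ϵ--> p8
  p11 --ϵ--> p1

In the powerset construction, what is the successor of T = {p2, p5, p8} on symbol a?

p2 on a → {p1}.
p8 on a → {p0, p3}.
No a-transition from p5.
Union after reading a: {p0, p1, p3}.
Now take the ϵ-closure:
From p1 via ϵ: add p9.
From p9 via ϵ: add p10.
From p10 via ϵ: add p8.
From p8 via ϵ: add p2.
From p2 via ϵ: add p5.
No new states can be added; the closed set is {p0, p1, p2, p3, p5, p8, p9, p10}.

{p0, p1, p2, p3, p5, p8, p9, p10}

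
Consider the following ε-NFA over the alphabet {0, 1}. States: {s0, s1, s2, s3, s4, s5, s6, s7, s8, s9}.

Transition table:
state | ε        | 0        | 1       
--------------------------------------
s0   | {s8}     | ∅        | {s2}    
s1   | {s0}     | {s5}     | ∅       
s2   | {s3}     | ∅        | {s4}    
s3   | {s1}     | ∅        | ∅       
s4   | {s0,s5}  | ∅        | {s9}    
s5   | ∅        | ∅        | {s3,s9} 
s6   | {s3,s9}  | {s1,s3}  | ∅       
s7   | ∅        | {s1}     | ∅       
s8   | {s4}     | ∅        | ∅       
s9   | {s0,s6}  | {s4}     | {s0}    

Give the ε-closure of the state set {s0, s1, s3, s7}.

{s0, s1, s3, s4, s5, s7, s8}

Start with {s0, s1, s3, s7}.
From s0 via ε: add s8.
From s8 via ε: add s4.
From s4 via ε: add s5.
No new states can be added; the closed set is {s0, s1, s3, s4, s5, s7, s8}.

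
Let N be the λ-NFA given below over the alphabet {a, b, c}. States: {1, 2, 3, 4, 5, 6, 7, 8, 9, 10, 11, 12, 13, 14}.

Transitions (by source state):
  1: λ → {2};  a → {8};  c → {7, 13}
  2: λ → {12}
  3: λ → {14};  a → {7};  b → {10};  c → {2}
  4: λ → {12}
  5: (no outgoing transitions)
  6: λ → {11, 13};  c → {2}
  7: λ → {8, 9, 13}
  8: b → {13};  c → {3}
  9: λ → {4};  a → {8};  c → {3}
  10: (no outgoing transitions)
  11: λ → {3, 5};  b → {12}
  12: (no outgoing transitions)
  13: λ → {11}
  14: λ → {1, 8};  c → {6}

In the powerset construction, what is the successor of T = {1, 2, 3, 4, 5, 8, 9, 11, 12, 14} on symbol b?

3 on b → {10}.
8 on b → {13}.
11 on b → {12}.
No b-transition from 1, 2, 4, 5, 9, 12, 14.
Union after reading b: {10, 12, 13}.
Now take the λ-closure:
From 13 via λ: add 11.
From 11 via λ: add 3, 5.
From 3 via λ: add 14.
From 14 via λ: add 1, 8.
From 1 via λ: add 2.
No new states can be added; the closed set is {1, 2, 3, 5, 8, 10, 11, 12, 13, 14}.

{1, 2, 3, 5, 8, 10, 11, 12, 13, 14}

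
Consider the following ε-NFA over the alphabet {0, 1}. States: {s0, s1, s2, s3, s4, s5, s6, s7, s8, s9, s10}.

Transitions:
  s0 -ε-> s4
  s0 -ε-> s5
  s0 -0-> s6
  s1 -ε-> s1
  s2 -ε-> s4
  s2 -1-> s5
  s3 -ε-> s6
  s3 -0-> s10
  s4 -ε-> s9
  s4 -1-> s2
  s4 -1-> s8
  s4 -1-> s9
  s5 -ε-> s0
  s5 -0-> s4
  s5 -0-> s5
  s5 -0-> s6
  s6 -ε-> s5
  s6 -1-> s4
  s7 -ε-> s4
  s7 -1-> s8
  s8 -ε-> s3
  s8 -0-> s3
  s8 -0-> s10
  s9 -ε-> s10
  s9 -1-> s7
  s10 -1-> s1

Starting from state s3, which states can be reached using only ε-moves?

Start with {s3}.
From s3 via ε: add s6.
From s6 via ε: add s5.
From s5 via ε: add s0.
From s0 via ε: add s4.
From s4 via ε: add s9.
From s9 via ε: add s10.
No new states can be added; the closed set is {s0, s3, s4, s5, s6, s9, s10}.

{s0, s3, s4, s5, s6, s9, s10}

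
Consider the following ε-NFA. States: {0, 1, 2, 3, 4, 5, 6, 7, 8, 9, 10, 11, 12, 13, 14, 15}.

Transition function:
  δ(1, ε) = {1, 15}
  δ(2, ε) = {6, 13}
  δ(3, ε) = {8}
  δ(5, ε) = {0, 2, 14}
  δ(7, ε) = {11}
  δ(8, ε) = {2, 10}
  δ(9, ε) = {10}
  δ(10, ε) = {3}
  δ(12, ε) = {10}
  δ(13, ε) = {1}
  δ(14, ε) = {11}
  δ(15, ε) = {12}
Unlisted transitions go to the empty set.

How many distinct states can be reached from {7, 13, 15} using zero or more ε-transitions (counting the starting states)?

11

Start with {7, 13, 15}.
From 7 via ε: add 11.
From 13 via ε: add 1.
From 15 via ε: add 12.
From 12 via ε: add 10.
From 10 via ε: add 3.
From 3 via ε: add 8.
From 8 via ε: add 2.
From 2 via ε: add 6.
ε-closure = {1, 2, 3, 6, 7, 8, 10, 11, 12, 13, 15}, which has 11 states.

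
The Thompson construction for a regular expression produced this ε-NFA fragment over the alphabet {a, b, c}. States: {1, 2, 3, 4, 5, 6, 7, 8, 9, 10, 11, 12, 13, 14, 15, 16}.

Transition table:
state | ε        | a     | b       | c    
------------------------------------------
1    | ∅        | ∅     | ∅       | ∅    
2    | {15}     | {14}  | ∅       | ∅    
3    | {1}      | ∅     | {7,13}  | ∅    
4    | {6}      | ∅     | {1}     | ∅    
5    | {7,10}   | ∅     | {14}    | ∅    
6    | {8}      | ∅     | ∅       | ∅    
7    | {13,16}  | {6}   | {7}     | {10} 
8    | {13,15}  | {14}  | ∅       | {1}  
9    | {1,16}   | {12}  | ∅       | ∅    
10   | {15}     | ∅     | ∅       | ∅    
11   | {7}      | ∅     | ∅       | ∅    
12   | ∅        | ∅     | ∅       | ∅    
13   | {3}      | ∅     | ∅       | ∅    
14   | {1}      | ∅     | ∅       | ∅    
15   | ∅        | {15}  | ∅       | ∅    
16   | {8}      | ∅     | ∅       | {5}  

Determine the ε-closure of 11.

Start with {11}.
From 11 via ε: add 7.
From 7 via ε: add 13, 16.
From 13 via ε: add 3.
From 16 via ε: add 8.
From 3 via ε: add 1.
From 8 via ε: add 15.
No new states can be added; the closed set is {1, 3, 7, 8, 11, 13, 15, 16}.

{1, 3, 7, 8, 11, 13, 15, 16}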